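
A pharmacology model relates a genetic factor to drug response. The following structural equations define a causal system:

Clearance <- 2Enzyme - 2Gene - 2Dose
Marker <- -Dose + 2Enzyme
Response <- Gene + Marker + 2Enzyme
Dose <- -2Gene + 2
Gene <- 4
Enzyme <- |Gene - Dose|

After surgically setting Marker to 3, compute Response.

Intervening sets Marker = 3 and removes its equation (Marker <- -Dose + 2Enzyme).
Dose = -2Gene + 2  [with Gene=4]  = -6
Enzyme = |Gene - Dose|  [with Gene=4, Dose=-6]  = 10
Response = Gene + Marker + 2Enzyme  [with Gene=4, Marker=3, Enzyme=10]  = 27

27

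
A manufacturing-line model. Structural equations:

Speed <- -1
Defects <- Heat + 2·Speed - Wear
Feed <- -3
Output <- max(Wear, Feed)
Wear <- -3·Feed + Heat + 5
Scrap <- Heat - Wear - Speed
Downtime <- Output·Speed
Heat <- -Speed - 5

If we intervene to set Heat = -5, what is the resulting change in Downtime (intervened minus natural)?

The intervention breaks the incoming arrows to Heat: Heat <- -Speed - 5 no longer applies, and Heat = -5.
Wear = -3·Feed + Heat + 5  [with Feed=-3, Heat=-5]  = 9
Output = max(Wear, Feed)  [with Wear=9, Feed=-3]  = 9
Downtime = Output·Speed  [with Output=9, Speed=-1]  = -9
Without intervention: Heat = -Speed - 5  [with Speed=-1]  = -4; Wear = -3·Feed + Heat + 5  [with Feed=-3, Heat=-4]  = 10; Output = max(Wear, Feed)  [with Wear=10, Feed=-3]  = 10; Downtime = Output·Speed  [with Output=10, Speed=-1]  = -10.
Change = -9 − (-10) = 1.

1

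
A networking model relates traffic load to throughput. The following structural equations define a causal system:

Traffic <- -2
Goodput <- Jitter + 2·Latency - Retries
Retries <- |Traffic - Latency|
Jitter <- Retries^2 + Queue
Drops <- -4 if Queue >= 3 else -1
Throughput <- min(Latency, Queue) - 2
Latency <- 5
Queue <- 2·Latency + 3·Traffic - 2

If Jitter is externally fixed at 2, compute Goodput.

Intervening sets Jitter = 2 and removes its equation (Jitter <- Retries^2 + Queue).
Retries = |Traffic - Latency|  [with Traffic=-2, Latency=5]  = 7
Goodput = Jitter + 2·Latency - Retries  [with Jitter=2, Latency=5, Retries=7]  = 5

5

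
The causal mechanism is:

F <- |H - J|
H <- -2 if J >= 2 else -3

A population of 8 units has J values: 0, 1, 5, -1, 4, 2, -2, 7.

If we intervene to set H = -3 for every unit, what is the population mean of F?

5

do(H=-3) breaks H's dependence on J. With H=-3 fixed, F across the units is 3, 4, 8, 2, 7, 5, 1, 10, mean 5.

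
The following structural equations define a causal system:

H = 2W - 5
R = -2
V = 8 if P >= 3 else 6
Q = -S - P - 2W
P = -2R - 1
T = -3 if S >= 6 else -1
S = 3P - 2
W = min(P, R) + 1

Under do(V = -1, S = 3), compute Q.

Setting V = -1, S = 3 by intervention discards those variables' equations.
P = -2R - 1  [with R=-2]  = 3
W = min(P, R) + 1  [with P=3, R=-2]  = -1
Q = -S - P - 2W  [with S=3, P=3, W=-1]  = -4

-4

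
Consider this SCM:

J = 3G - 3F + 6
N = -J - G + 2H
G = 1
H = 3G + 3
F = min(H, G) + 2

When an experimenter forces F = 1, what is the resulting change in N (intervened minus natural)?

do(F=1) replaces the equation F = min(H, G) + 2 with the constant F = 1.
H = 3G + 3  [with G=1]  = 6
J = 3G - 3F + 6  [with G=1, F=1]  = 6
N = -J - G + 2H  [with J=6, G=1, H=6]  = 5
Without intervention: H = 3G + 3  [with G=1]  = 6; F = min(H, G) + 2  [with H=6, G=1]  = 3; J = 3G - 3F + 6  [with G=1, F=3]  = 0; N = -J - G + 2H  [with J=0, G=1, H=6]  = 11.
Change = 5 − 11 = -6.

-6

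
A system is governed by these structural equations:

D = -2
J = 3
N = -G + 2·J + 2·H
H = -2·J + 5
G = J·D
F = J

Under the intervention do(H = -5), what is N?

2

Intervening sets H = -5 and removes its equation (H = -2·J + 5).
G = J·D  [with J=3, D=-2]  = -6
N = -G + 2·J + 2·H  [with G=-6, J=3, H=-5]  = 2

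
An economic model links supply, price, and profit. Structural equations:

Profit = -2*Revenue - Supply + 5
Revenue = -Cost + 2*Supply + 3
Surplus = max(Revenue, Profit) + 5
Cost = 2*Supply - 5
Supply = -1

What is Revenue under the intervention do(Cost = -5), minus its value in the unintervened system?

The intervention breaks the incoming arrows to Cost: Cost = 2*Supply - 5 no longer applies, and Cost = -5.
Revenue = -Cost + 2*Supply + 3  [with Cost=-5, Supply=-1]  = 6
Without intervention: Cost = 2*Supply - 5  [with Supply=-1]  = -7; Revenue = -Cost + 2*Supply + 3  [with Cost=-7, Supply=-1]  = 8.
Change = 6 − 8 = -2.

-2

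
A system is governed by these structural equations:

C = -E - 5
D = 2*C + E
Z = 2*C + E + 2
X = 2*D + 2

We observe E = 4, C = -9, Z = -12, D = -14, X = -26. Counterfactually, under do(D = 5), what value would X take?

Intervening sets D = 5 and removes its equation (D = 2*C + E).
X = 2*D + 2  [with D=5]  = 12

12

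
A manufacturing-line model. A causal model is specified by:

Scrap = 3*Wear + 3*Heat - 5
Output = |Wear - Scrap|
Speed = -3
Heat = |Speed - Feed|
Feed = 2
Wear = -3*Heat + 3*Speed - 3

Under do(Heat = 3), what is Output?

The intervention breaks the incoming arrows to Heat: Heat = |Speed - Feed| no longer applies, and Heat = 3.
Wear = -3*Heat + 3*Speed - 3  [with Heat=3, Speed=-3]  = -21
Scrap = 3*Wear + 3*Heat - 5  [with Wear=-21, Heat=3]  = -59
Output = |Wear - Scrap|  [with Wear=-21, Scrap=-59]  = 38

38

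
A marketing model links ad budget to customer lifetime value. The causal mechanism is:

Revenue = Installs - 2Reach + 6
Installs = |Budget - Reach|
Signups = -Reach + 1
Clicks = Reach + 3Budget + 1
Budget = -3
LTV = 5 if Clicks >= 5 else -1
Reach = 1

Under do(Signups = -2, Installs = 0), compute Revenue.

4

Setting Signups = -2, Installs = 0 by intervention discards those variables' equations.
Revenue = Installs - 2Reach + 6  [with Installs=0, Reach=1]  = 4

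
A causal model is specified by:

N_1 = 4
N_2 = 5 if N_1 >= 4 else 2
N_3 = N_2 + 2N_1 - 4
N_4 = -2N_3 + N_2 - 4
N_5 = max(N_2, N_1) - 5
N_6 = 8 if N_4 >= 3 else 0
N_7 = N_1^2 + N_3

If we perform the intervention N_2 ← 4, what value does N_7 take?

Under do(N_2=4), the mechanism N_2 = 5 if N_1 >= 4 else 2 is discarded; N_2 is fixed at 4.
N_3 = N_2 + 2N_1 - 4  [with N_2=4, N_1=4]  = 8
N_7 = N_1^2 + N_3  [with N_1=4, N_3=8]  = 24

24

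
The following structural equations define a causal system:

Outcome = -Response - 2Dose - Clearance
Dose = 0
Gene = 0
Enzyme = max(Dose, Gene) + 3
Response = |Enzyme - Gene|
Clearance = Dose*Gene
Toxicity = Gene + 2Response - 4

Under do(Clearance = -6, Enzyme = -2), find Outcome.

4

Under do(Clearance = -6, Enzyme = -2), each intervened variable's structural equation is replaced by its fixed value.
Response = |Enzyme - Gene|  [with Enzyme=-2, Gene=0]  = 2
Outcome = -Response - 2Dose - Clearance  [with Response=2, Dose=0, Clearance=-6]  = 4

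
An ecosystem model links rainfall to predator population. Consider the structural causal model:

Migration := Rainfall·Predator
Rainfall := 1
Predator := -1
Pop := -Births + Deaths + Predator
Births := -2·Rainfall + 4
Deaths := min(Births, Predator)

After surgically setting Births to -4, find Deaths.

The intervention breaks the incoming arrows to Births: Births := -2·Rainfall + 4 no longer applies, and Births = -4.
Deaths = min(Births, Predator)  [with Births=-4, Predator=-1]  = -4

-4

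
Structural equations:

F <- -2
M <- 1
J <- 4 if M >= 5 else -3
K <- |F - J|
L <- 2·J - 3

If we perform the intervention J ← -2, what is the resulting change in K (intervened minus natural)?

-1

The intervention breaks the incoming arrows to J: J <- 4 if M >= 5 else -3 no longer applies, and J = -2.
K = |F - J|  [with F=-2, J=-2]  = 0
Without intervention: J = 4 if M >= 5 else -3  [with M=1]  = -3; K = |F - J|  [with F=-2, J=-3]  = 1.
Change = 0 − 1 = -1.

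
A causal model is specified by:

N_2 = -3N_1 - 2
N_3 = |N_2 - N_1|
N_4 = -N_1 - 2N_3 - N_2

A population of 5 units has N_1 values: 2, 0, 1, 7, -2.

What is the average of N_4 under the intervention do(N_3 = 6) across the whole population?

-6.8

The intervention sets N_3=6 in all 5 units regardless of N_1. Recomputing N_4 per unit gives -6, -10, -8, 4, -14; average -6.8.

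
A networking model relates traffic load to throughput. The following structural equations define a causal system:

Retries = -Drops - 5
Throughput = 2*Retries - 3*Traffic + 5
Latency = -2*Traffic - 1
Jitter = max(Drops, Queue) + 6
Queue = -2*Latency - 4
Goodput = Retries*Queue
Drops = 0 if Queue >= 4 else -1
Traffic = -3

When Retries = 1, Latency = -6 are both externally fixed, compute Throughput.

16

Setting Retries = 1, Latency = -6 by intervention discards those variables' equations.
Throughput = 2*Retries - 3*Traffic + 5  [with Retries=1, Traffic=-3]  = 16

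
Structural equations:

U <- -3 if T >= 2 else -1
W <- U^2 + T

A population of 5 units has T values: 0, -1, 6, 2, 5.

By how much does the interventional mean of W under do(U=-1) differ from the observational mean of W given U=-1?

2.9

Every unit gets U=-1 under the intervention. W values become 1, 0, 7, 3, 6; E[W|do(U=-1)] = 3.4.
E[W|U=-1] averages over only the 2 units with U=-1 (T = 0, -1): W = 1, 0, mean 0.5.
Difference = 3.4 − 0.5 = 2.9.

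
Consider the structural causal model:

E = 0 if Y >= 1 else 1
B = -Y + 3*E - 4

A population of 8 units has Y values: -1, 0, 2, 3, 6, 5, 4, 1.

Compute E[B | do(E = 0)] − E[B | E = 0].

Every unit gets E=0 under the intervention. B values become -3, -4, -6, -7, -10, -9, -8, -5; E[B|do(E=0)] = -6.5.
Conditioning on E=0 selects the 6 unit(s) with Y ∈ {2, 3, 6, 5, 4, 1}. Their B values: -6, -7, -10, -9, -8, -5. Mean = -7.5.
Difference = -6.5 − (-7.5) = 1.

1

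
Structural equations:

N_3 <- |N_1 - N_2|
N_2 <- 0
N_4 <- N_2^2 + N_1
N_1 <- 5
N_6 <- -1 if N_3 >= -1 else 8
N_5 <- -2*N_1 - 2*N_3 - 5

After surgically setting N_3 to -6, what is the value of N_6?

8

The intervention breaks the incoming arrows to N_3: N_3 <- |N_1 - N_2| no longer applies, and N_3 = -6.
N_6 = -1 if N_3 >= -1 else 8  [with N_3=-6]  = 8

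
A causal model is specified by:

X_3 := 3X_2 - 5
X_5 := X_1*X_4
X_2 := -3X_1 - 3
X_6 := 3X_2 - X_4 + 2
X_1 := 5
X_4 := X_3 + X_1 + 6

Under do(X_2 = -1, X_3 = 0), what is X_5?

Under do(X_2 = -1, X_3 = 0), each intervened variable's structural equation is replaced by its fixed value.
X_4 = X_3 + X_1 + 6  [with X_3=0, X_1=5]  = 11
X_5 = X_1*X_4  [with X_1=5, X_4=11]  = 55

55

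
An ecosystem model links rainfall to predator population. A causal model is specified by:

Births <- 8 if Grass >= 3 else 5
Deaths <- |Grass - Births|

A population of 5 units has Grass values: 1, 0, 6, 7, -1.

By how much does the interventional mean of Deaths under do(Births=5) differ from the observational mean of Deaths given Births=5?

-1.4

Under do(Births=5), Births's equation is replaced by Births=5 for every unit. Per-unit Deaths: 4, 5, 1, 2, 6. Mean = 3.6.
E[Deaths|Births=5] averages over only the 3 units with Births=5 (Grass = 1, 0, -1): Deaths = 4, 5, 6, mean 5.
Difference = 3.6 − 5 = -1.4.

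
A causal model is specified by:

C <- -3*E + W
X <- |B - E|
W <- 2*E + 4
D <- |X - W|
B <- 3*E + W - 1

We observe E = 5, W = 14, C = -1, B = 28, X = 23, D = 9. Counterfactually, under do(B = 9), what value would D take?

Under do(B=9), the mechanism B <- 3*E + W - 1 is discarded; B is fixed at 9.
W = 2*E + 4  [with E=5]  = 14
X = |B - E|  [with B=9, E=5]  = 4
D = |X - W|  [with X=4, W=14]  = 10

10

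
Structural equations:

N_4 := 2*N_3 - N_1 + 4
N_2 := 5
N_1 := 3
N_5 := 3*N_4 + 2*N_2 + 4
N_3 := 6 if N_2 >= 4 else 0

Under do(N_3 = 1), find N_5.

do(N_3=1) replaces the equation N_3 := 6 if N_2 >= 4 else 0 with the constant N_3 = 1.
N_4 = 2*N_3 - N_1 + 4  [with N_3=1, N_1=3]  = 3
N_5 = 3*N_4 + 2*N_2 + 4  [with N_4=3, N_2=5]  = 23

23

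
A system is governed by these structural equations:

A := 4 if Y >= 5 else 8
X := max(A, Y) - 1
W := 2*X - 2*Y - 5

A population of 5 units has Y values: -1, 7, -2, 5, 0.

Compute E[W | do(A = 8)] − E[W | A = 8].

-5.6

Every unit gets A=8 under the intervention. W values become 11, -5, 13, -1, 9; E[W|do(A=8)] = 5.4.
Observing A=8 restricts to units where A's equation naturally yields 8: Y ∈ {-1, -2, 0}. In that subpopulation W = 11, 13, 9, mean 11.
Difference = 5.4 − 11 = -5.6.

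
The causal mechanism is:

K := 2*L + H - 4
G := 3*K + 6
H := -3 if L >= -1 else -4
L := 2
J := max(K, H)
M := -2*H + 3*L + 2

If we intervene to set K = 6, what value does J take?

6

The intervention breaks the incoming arrows to K: K := 2*L + H - 4 no longer applies, and K = 6.
H = -3 if L >= -1 else -4  [with L=2]  = -3
J = max(K, H)  [with K=6, H=-3]  = 6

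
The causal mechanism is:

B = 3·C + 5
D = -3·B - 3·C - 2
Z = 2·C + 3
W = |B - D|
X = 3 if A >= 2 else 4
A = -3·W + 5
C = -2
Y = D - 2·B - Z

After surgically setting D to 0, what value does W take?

The intervention breaks the incoming arrows to D: D = -3·B - 3·C - 2 no longer applies, and D = 0.
B = 3·C + 5  [with C=-2]  = -1
W = |B - D|  [with B=-1, D=0]  = 1

1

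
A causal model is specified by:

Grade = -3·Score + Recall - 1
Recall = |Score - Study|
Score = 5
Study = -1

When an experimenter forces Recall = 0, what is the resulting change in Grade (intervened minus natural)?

-6

The intervention breaks the incoming arrows to Recall: Recall = |Score - Study| no longer applies, and Recall = 0.
Grade = -3·Score + Recall - 1  [with Score=5, Recall=0]  = -16
Without intervention: Recall = |Score - Study|  [with Score=5, Study=-1]  = 6; Grade = -3·Score + Recall - 1  [with Score=5, Recall=6]  = -10.
Change = -16 − (-10) = -6.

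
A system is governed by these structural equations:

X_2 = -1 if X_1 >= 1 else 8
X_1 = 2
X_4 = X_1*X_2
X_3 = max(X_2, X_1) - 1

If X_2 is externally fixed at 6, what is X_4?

12

Under do(X_2=6), the mechanism X_2 = -1 if X_1 >= 1 else 8 is discarded; X_2 is fixed at 6.
X_4 = X_1*X_2  [with X_1=2, X_2=6]  = 12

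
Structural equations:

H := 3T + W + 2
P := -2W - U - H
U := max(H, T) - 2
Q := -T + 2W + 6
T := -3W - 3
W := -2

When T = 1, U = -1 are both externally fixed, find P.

Setting T = 1, U = -1 by intervention discards those variables' equations.
H = 3T + W + 2  [with T=1, W=-2]  = 3
P = -2W - U - H  [with W=-2, U=-1, H=3]  = 2

2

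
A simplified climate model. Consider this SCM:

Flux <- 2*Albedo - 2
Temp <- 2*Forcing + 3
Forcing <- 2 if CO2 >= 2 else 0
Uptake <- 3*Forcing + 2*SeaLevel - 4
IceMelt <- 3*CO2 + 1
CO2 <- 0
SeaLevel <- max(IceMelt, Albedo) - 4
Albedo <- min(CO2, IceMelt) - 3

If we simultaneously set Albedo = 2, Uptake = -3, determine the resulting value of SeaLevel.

-2

The joint intervention fixes Albedo = 2, Uptake = -3, removing each variable's own equation.
IceMelt = 3*CO2 + 1  [with CO2=0]  = 1
SeaLevel = max(IceMelt, Albedo) - 4  [with IceMelt=1, Albedo=2]  = -2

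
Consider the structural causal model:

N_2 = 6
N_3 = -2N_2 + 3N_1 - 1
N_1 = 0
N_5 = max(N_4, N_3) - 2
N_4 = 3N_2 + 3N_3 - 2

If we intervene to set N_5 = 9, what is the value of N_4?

The intervention breaks the incoming arrows to N_5: N_5 = max(N_4, N_3) - 2 no longer applies, and N_5 = 9.
Since N_4 is not a descendant of the intervened variable, it is unaffected.
N_3 = -2N_2 + 3N_1 - 1  [with N_2=6, N_1=0]  = -13
N_4 = 3N_2 + 3N_3 - 2  [with N_2=6, N_3=-13]  = -23

-23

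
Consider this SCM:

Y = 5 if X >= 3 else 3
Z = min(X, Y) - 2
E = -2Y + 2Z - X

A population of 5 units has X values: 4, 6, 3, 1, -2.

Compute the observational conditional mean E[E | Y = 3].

Conditioning on Y=3 selects the 2 unit(s) with X ∈ {1, -2}. Their E values: -9, -12. Mean = -10.5.

-10.5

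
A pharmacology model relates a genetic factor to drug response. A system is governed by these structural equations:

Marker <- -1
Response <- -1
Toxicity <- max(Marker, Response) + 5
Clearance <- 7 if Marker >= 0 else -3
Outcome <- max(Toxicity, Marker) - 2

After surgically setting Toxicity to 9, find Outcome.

7

do(Toxicity=9) replaces the equation Toxicity <- max(Marker, Response) + 5 with the constant Toxicity = 9.
Outcome = max(Toxicity, Marker) - 2  [with Toxicity=9, Marker=-1]  = 7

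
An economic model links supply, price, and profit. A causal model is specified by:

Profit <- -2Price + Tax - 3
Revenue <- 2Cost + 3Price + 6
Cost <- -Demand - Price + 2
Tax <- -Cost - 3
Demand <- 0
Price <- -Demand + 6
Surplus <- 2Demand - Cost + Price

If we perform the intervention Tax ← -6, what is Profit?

The intervention breaks the incoming arrows to Tax: Tax <- -Cost - 3 no longer applies, and Tax = -6.
Price = -Demand + 6  [with Demand=0]  = 6
Profit = -2Price + Tax - 3  [with Price=6, Tax=-6]  = -21

-21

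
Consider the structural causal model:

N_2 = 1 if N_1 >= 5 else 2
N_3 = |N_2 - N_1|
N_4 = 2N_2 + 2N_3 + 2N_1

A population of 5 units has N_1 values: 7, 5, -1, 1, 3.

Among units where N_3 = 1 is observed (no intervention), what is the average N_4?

E[N_4|N_3=1] averages over only the 2 units with N_3=1 (N_1 = 1, 3): N_4 = 8, 12, mean 10.

10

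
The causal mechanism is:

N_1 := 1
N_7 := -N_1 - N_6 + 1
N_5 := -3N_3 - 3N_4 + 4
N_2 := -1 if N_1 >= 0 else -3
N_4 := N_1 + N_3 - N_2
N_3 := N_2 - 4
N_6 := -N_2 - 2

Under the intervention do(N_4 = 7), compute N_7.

The intervention breaks the incoming arrows to N_4: N_4 := N_1 + N_3 - N_2 no longer applies, and N_4 = 7.
No directed path runs from N_4 to N_7, so N_7 keeps its natural value.
N_2 = -1 if N_1 >= 0 else -3  [with N_1=1]  = -1
N_6 = -N_2 - 2  [with N_2=-1]  = -1
N_7 = -N_1 - N_6 + 1  [with N_1=1, N_6=-1]  = 1

1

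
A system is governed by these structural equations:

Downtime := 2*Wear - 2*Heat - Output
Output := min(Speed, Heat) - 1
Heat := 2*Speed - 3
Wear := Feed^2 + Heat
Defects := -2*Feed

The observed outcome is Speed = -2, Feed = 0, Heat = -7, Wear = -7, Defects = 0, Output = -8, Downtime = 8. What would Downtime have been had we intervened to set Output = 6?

Intervening sets Output = 6 and removes its equation (Output := min(Speed, Heat) - 1).
Heat = 2*Speed - 3  [with Speed=-2]  = -7
Wear = Feed^2 + Heat  [with Feed=0, Heat=-7]  = -7
Downtime = 2*Wear - 2*Heat - Output  [with Wear=-7, Heat=-7, Output=6]  = -6

-6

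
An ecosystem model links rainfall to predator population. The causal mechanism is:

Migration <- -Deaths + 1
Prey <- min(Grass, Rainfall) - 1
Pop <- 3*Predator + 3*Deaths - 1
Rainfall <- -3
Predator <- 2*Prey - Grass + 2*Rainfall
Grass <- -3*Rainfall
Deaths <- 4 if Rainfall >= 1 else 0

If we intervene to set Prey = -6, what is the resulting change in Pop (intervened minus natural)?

The intervention breaks the incoming arrows to Prey: Prey <- min(Grass, Rainfall) - 1 no longer applies, and Prey = -6.
Grass = -3*Rainfall  [with Rainfall=-3]  = 9
Predator = 2*Prey - Grass + 2*Rainfall  [with Prey=-6, Grass=9, Rainfall=-3]  = -27
Deaths = 4 if Rainfall >= 1 else 0  [with Rainfall=-3]  = 0
Pop = 3*Predator + 3*Deaths - 1  [with Predator=-27, Deaths=0]  = -82
Without intervention: Grass = -3*Rainfall  [with Rainfall=-3]  = 9; Prey = min(Grass, Rainfall) - 1  [with Grass=9, Rainfall=-3]  = -4; Predator = 2*Prey - Grass + 2*Rainfall  [with Prey=-4, Grass=9, Rainfall=-3]  = -23; Deaths = 4 if Rainfall >= 1 else 0  [with Rainfall=-3]  = 0; Pop = 3*Predator + 3*Deaths - 1  [with Predator=-23, Deaths=0]  = -70.
Change = -82 − (-70) = -12.

-12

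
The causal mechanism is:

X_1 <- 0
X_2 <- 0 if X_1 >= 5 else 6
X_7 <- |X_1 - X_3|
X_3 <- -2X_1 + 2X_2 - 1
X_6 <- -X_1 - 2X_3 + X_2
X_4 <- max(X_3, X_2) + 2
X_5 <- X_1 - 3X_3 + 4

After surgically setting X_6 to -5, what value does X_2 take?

do(X_6=-5) replaces the equation X_6 <- -X_1 - 2X_3 + X_2 with the constant X_6 = -5.
X_2 is not downstream of the intervention, so its value is determined by the original equations.
X_2 = 0 if X_1 >= 5 else 6  [with X_1=0]  = 6

6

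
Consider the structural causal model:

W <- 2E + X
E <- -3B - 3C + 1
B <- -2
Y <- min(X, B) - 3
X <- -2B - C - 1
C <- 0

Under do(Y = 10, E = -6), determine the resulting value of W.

-9

Setting Y = 10, E = -6 by intervention discards those variables' equations.
X = -2B - C - 1  [with B=-2, C=0]  = 3
W = 2E + X  [with E=-6, X=3]  = -9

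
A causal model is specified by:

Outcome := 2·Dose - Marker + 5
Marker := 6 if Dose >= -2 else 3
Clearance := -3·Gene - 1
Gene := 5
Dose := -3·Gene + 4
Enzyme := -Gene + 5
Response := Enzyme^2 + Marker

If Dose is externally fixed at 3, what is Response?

do(Dose=3) replaces the equation Dose := -3·Gene + 4 with the constant Dose = 3.
Enzyme = -Gene + 5  [with Gene=5]  = 0
Marker = 6 if Dose >= -2 else 3  [with Dose=3]  = 6
Response = Enzyme^2 + Marker  [with Enzyme=0, Marker=6]  = 6

6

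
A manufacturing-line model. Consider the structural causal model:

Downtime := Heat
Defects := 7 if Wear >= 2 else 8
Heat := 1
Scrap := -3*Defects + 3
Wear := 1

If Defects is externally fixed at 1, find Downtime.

1

do(Defects=1) replaces the equation Defects := 7 if Wear >= 2 else 8 with the constant Defects = 1.
Downtime is not downstream of the intervention, so its value is determined by the original equations.
Downtime = Heat  [with Heat=1]  = 1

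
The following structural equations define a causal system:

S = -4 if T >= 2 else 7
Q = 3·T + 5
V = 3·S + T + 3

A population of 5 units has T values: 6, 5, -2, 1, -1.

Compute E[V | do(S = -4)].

Under do(S=-4), S's equation is replaced by S=-4 for every unit. Per-unit V: -3, -4, -11, -8, -10. Mean = -7.2.

-7.2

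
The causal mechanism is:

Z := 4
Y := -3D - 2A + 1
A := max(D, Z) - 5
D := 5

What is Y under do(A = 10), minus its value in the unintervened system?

The intervention breaks the incoming arrows to A: A := max(D, Z) - 5 no longer applies, and A = 10.
Y = -3D - 2A + 1  [with D=5, A=10]  = -34
Without intervention: A = max(D, Z) - 5  [with D=5, Z=4]  = 0; Y = -3D - 2A + 1  [with D=5, A=0]  = -14.
Change = -34 − (-14) = -20.

-20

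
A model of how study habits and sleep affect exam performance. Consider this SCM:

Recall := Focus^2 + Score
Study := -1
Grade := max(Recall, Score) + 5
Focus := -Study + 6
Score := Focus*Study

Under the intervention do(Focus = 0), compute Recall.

Under do(Focus=0), the mechanism Focus := -Study + 6 is discarded; Focus is fixed at 0.
Score = Focus*Study  [with Focus=0, Study=-1]  = 0
Recall = Focus^2 + Score  [with Focus=0, Score=0]  = 0

0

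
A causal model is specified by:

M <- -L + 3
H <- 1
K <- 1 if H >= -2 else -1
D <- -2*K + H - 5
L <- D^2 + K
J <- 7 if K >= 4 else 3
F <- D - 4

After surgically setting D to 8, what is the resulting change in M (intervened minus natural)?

do(D=8) replaces the equation D <- -2*K + H - 5 with the constant D = 8.
K = 1 if H >= -2 else -1  [with H=1]  = 1
L = D^2 + K  [with D=8, K=1]  = 65
M = -L + 3  [with L=65]  = -62
Without intervention: K = 1 if H >= -2 else -1  [with H=1]  = 1; D = -2*K + H - 5  [with K=1, H=1]  = -6; L = D^2 + K  [with D=-6, K=1]  = 37; M = -L + 3  [with L=37]  = -34.
Change = -62 − (-34) = -28.

-28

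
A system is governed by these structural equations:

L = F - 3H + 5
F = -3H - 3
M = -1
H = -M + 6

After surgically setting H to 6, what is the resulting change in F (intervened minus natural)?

3

The intervention breaks the incoming arrows to H: H = -M + 6 no longer applies, and H = 6.
F = -3H - 3  [with H=6]  = -21
Without intervention: H = -M + 6  [with M=-1]  = 7; F = -3H - 3  [with H=7]  = -24.
Change = -21 − (-24) = 3.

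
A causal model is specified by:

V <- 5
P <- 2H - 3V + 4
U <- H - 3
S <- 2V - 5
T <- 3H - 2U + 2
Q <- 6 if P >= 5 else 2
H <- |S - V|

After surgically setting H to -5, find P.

-21

The intervention breaks the incoming arrows to H: H <- |S - V| no longer applies, and H = -5.
P = 2H - 3V + 4  [with H=-5, V=5]  = -21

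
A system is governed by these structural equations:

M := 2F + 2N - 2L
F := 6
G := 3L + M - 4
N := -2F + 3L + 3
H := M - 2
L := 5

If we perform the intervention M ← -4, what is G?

7

Under do(M=-4), the mechanism M := 2F + 2N - 2L is discarded; M is fixed at -4.
G = 3L + M - 4  [with L=5, M=-4]  = 7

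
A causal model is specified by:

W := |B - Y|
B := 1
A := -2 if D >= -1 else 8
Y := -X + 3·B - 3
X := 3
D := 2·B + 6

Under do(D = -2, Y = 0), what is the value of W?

Setting D = -2, Y = 0 by intervention discards those variables' equations.
W = |B - Y|  [with B=1, Y=0]  = 1

1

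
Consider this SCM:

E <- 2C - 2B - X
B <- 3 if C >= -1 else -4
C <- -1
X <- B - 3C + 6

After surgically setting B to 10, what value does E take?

Under do(B=10), the mechanism B <- 3 if C >= -1 else -4 is discarded; B is fixed at 10.
X = B - 3C + 6  [with B=10, C=-1]  = 19
E = 2C - 2B - X  [with C=-1, B=10, X=19]  = -41

-41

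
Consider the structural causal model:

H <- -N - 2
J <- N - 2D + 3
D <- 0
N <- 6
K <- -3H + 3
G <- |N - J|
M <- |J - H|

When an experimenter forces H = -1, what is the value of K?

6

Under do(H=-1), the mechanism H <- -N - 2 is discarded; H is fixed at -1.
K = -3H + 3  [with H=-1]  = 6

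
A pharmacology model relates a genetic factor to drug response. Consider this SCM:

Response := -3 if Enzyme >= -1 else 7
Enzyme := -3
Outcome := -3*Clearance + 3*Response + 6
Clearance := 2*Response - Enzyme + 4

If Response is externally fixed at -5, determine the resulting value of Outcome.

0

Under do(Response=-5), the mechanism Response := -3 if Enzyme >= -1 else 7 is discarded; Response is fixed at -5.
Clearance = 2*Response - Enzyme + 4  [with Response=-5, Enzyme=-3]  = -3
Outcome = -3*Clearance + 3*Response + 6  [with Clearance=-3, Response=-5]  = 0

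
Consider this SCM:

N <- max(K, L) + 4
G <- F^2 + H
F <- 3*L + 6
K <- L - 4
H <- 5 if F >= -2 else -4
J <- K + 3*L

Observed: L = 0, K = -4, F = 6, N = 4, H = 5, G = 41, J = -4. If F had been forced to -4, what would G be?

The intervention breaks the incoming arrows to F: F <- 3*L + 6 no longer applies, and F = -4.
H = 5 if F >= -2 else -4  [with F=-4]  = -4
G = F^2 + H  [with F=-4, H=-4]  = 12

12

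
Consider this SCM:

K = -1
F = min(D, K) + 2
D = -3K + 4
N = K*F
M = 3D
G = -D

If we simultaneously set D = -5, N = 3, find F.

The joint intervention fixes D = -5, N = 3, removing each variable's own equation.
F = min(D, K) + 2  [with D=-5, K=-1]  = -3

-3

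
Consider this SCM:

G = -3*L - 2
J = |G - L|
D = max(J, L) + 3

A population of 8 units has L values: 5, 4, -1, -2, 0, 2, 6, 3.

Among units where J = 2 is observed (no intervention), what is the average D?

5

Observing J=2 restricts to units where J's equation naturally yields 2: L ∈ {-1, 0}. In that subpopulation D = 5, 5, mean 5.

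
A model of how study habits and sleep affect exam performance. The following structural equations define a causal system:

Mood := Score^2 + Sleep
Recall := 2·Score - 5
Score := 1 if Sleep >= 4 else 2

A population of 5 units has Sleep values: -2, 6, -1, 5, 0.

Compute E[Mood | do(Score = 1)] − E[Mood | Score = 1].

Every unit gets Score=1 under the intervention. Mood values become -1, 7, 0, 6, 1; E[Mood|do(Score=1)] = 2.6.
Observing Score=1 restricts to units where Score's equation naturally yields 1: Sleep ∈ {6, 5}. In that subpopulation Mood = 7, 6, mean 6.5.
Difference = 2.6 − 6.5 = -3.9.

-3.9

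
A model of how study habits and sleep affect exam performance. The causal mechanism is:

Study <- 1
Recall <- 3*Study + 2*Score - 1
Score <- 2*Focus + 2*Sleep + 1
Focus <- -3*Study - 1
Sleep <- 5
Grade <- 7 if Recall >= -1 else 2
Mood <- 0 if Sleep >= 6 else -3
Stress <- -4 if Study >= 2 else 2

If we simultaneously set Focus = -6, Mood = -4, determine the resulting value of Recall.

Setting Focus = -6, Mood = -4 by intervention discards those variables' equations.
Score = 2*Focus + 2*Sleep + 1  [with Focus=-6, Sleep=5]  = -1
Recall = 3*Study + 2*Score - 1  [with Study=1, Score=-1]  = 0

0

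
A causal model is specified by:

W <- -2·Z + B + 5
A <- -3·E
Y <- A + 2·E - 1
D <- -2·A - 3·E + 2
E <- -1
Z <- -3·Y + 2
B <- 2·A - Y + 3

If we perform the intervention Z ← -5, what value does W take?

The intervention breaks the incoming arrows to Z: Z <- -3·Y + 2 no longer applies, and Z = -5.
A = -3·E  [with E=-1]  = 3
Y = A + 2·E - 1  [with A=3, E=-1]  = 0
B = 2·A - Y + 3  [with A=3, Y=0]  = 9
W = -2·Z + B + 5  [with Z=-5, B=9]  = 24

24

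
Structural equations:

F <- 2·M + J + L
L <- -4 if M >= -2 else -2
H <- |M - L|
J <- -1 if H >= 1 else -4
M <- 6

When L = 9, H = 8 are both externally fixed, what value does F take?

Under do(L = 9, H = 8), each intervened variable's structural equation is replaced by its fixed value.
J = -1 if H >= 1 else -4  [with H=8]  = -1
F = 2·M + J + L  [with M=6, J=-1, L=9]  = 20

20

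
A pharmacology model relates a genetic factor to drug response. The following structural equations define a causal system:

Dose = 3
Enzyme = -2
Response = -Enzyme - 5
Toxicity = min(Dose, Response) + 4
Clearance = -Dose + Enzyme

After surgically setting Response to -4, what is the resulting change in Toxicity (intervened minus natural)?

The intervention breaks the incoming arrows to Response: Response = -Enzyme - 5 no longer applies, and Response = -4.
Toxicity = min(Dose, Response) + 4  [with Dose=3, Response=-4]  = 0
Without intervention: Response = -Enzyme - 5  [with Enzyme=-2]  = -3; Toxicity = min(Dose, Response) + 4  [with Dose=3, Response=-3]  = 1.
Change = 0 − 1 = -1.

-1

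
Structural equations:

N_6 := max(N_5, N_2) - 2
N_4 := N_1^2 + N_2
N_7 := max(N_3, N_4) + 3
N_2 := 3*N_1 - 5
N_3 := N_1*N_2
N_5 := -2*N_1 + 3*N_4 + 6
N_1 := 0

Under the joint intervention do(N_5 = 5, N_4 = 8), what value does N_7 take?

Setting N_5 = 5, N_4 = 8 by intervention discards those variables' equations.
N_2 = 3*N_1 - 5  [with N_1=0]  = -5
N_3 = N_1*N_2  [with N_1=0, N_2=-5]  = 0
N_7 = max(N_3, N_4) + 3  [with N_3=0, N_4=8]  = 11

11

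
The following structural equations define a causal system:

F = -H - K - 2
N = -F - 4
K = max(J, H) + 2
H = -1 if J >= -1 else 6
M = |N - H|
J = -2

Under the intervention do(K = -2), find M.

4

The intervention breaks the incoming arrows to K: K = max(J, H) + 2 no longer applies, and K = -2.
H = -1 if J >= -1 else 6  [with J=-2]  = 6
F = -H - K - 2  [with H=6, K=-2]  = -6
N = -F - 4  [with F=-6]  = 2
M = |N - H|  [with N=2, H=6]  = 4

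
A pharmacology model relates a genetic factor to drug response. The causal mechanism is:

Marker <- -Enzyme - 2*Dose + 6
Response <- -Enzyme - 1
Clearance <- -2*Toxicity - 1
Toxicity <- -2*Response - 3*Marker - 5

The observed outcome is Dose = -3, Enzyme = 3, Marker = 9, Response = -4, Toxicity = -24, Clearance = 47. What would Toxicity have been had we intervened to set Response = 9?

Intervening sets Response = 9 and removes its equation (Response <- -Enzyme - 1).
Marker = -Enzyme - 2*Dose + 6  [with Enzyme=3, Dose=-3]  = 9
Toxicity = -2*Response - 3*Marker - 5  [with Response=9, Marker=9]  = -50

-50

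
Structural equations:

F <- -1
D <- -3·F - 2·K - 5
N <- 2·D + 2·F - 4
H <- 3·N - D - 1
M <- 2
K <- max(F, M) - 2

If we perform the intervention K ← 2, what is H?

The intervention breaks the incoming arrows to K: K <- max(F, M) - 2 no longer applies, and K = 2.
D = -3·F - 2·K - 5  [with F=-1, K=2]  = -6
N = 2·D + 2·F - 4  [with D=-6, F=-1]  = -18
H = 3·N - D - 1  [with N=-18, D=-6]  = -49

-49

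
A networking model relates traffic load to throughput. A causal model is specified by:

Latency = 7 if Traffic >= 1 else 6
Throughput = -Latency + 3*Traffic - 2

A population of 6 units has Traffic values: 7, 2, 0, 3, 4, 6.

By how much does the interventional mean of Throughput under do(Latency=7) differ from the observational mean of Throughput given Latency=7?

Every unit gets Latency=7 under the intervention. Throughput values become 12, -3, -9, 0, 3, 9; E[Throughput|do(Latency=7)] = 2.
Observing Latency=7 restricts to units where Latency's equation naturally yields 7: Traffic ∈ {7, 2, 3, 4, 6}. In that subpopulation Throughput = 12, -3, 0, 3, 9, mean 4.2.
Difference = 2 − 4.2 = -2.2.

-2.2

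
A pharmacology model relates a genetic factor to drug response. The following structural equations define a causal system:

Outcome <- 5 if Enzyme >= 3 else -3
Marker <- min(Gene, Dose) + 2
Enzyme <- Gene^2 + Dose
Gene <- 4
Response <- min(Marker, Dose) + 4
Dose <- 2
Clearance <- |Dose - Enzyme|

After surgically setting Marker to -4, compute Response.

Intervening sets Marker = -4 and removes its equation (Marker <- min(Gene, Dose) + 2).
Response = min(Marker, Dose) + 4  [with Marker=-4, Dose=2]  = 0

0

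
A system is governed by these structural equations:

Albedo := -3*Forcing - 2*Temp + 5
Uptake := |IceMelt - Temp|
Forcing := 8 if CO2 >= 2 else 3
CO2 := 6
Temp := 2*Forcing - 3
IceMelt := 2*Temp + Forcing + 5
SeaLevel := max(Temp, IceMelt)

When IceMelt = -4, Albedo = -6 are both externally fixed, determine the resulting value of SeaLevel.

The joint intervention fixes IceMelt = -4, Albedo = -6, removing each variable's own equation.
Forcing = 8 if CO2 >= 2 else 3  [with CO2=6]  = 8
Temp = 2*Forcing - 3  [with Forcing=8]  = 13
SeaLevel = max(Temp, IceMelt)  [with Temp=13, IceMelt=-4]  = 13

13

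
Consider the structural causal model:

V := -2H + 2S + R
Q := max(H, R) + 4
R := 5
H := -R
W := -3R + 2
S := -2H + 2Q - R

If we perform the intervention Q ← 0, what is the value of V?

The intervention breaks the incoming arrows to Q: Q := max(H, R) + 4 no longer applies, and Q = 0.
H = -R  [with R=5]  = -5
S = -2H + 2Q - R  [with H=-5, Q=0, R=5]  = 5
V = -2H + 2S + R  [with H=-5, S=5, R=5]  = 25

25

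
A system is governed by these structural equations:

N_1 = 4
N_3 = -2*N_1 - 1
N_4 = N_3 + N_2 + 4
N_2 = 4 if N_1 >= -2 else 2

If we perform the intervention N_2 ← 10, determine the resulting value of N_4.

5

Under do(N_2=10), the mechanism N_2 = 4 if N_1 >= -2 else 2 is discarded; N_2 is fixed at 10.
N_3 = -2*N_1 - 1  [with N_1=4]  = -9
N_4 = N_3 + N_2 + 4  [with N_3=-9, N_2=10]  = 5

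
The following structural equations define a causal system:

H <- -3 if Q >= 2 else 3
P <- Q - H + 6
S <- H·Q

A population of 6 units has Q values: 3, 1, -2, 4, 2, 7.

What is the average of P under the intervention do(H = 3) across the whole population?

do(H=3) breaks H's dependence on Q. With H=3 fixed, P across the units is 6, 4, 1, 7, 5, 10, mean 5.5.

5.5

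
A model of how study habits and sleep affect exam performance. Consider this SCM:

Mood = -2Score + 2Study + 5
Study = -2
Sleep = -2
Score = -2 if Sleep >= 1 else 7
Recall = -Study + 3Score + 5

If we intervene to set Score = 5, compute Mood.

The intervention breaks the incoming arrows to Score: Score = -2 if Sleep >= 1 else 7 no longer applies, and Score = 5.
Mood = -2Score + 2Study + 5  [with Score=5, Study=-2]  = -9

-9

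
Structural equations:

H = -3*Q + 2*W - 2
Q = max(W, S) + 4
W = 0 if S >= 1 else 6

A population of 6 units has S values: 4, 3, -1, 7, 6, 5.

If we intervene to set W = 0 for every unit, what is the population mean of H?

-26.5

Every unit gets W=0 under the intervention. H values become -26, -23, -14, -35, -32, -29; E[H|do(W=0)] = -26.5.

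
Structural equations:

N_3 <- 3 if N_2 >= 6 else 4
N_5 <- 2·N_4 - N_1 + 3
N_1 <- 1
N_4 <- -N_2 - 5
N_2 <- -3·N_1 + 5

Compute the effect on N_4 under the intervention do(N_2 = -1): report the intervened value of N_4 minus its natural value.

3

Under do(N_2=-1), the mechanism N_2 <- -3·N_1 + 5 is discarded; N_2 is fixed at -1.
N_4 = -N_2 - 5  [with N_2=-1]  = -4
Without intervention: N_2 = -3·N_1 + 5  [with N_1=1]  = 2; N_4 = -N_2 - 5  [with N_2=2]  = -7.
Change = -4 − (-7) = 3.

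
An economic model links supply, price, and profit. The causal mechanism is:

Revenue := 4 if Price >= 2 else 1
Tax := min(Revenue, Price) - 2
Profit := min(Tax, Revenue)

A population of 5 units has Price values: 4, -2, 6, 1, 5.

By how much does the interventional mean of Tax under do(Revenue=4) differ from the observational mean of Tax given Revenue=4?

-1.8

Every unit gets Revenue=4 under the intervention. Tax values become 2, -4, 2, -1, 2; E[Tax|do(Revenue=4)] = 0.2.
Observing Revenue=4 restricts to units where Revenue's equation naturally yields 4: Price ∈ {4, 6, 5}. In that subpopulation Tax = 2, 2, 2, mean 2.
Difference = 0.2 − 2 = -1.8.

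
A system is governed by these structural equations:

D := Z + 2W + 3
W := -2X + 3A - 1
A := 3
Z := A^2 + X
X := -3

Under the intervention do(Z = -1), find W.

14

Under do(Z=-1), the mechanism Z := A^2 + X is discarded; Z is fixed at -1.
Since W is not a descendant of the intervened variable, it is unaffected.
W = -2X + 3A - 1  [with X=-3, A=3]  = 14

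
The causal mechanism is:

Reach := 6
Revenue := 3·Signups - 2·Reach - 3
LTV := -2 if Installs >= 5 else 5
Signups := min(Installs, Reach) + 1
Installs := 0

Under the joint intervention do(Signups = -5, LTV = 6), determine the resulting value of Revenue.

The joint intervention fixes Signups = -5, LTV = 6, removing each variable's own equation.
Revenue = 3·Signups - 2·Reach - 3  [with Signups=-5, Reach=6]  = -30

-30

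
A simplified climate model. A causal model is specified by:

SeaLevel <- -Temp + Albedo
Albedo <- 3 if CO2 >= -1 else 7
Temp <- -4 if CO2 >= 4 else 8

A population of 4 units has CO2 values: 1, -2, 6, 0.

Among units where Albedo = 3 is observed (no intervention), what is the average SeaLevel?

Conditioning on Albedo=3 selects the 3 unit(s) with CO2 ∈ {1, 6, 0}. Their SeaLevel values: -5, 7, -5. Mean = -1.

-1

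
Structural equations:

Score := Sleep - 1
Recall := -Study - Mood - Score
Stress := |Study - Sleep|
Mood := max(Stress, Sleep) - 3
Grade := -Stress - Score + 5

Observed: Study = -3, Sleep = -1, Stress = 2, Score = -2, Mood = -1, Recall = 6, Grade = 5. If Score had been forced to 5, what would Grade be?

-2

The intervention breaks the incoming arrows to Score: Score := Sleep - 1 no longer applies, and Score = 5.
Stress = |Study - Sleep|  [with Study=-3, Sleep=-1]  = 2
Grade = -Stress - Score + 5  [with Stress=2, Score=5]  = -2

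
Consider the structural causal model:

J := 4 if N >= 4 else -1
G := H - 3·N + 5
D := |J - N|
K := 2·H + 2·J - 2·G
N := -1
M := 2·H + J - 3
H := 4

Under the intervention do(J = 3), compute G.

12

The intervention breaks the incoming arrows to J: J := 4 if N >= 4 else -1 no longer applies, and J = 3.
G is not downstream of the intervention, so its value is determined by the original equations.
G = H - 3·N + 5  [with H=4, N=-1]  = 12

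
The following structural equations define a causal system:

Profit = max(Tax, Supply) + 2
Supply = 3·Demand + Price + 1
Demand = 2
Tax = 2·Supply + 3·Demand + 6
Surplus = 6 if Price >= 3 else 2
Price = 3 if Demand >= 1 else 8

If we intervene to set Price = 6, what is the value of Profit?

40

do(Price=6) replaces the equation Price = 3 if Demand >= 1 else 8 with the constant Price = 6.
Supply = 3·Demand + Price + 1  [with Demand=2, Price=6]  = 13
Tax = 2·Supply + 3·Demand + 6  [with Supply=13, Demand=2]  = 38
Profit = max(Tax, Supply) + 2  [with Tax=38, Supply=13]  = 40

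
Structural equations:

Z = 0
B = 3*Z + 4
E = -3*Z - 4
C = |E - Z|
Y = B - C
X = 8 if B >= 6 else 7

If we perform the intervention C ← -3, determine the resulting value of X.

7

Under do(C=-3), the mechanism C = |E - Z| is discarded; C is fixed at -3.
Since X is not a descendant of the intervened variable, it is unaffected.
B = 3*Z + 4  [with Z=0]  = 4
X = 8 if B >= 6 else 7  [with B=4]  = 7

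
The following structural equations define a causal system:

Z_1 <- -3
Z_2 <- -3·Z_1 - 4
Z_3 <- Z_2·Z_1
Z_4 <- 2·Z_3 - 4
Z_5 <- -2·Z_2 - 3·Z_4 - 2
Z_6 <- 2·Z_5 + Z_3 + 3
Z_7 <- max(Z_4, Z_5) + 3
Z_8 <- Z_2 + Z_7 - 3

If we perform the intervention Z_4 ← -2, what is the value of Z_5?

Intervening sets Z_4 = -2 and removes its equation (Z_4 <- 2·Z_3 - 4).
Z_2 = -3·Z_1 - 4  [with Z_1=-3]  = 5
Z_5 = -2·Z_2 - 3·Z_4 - 2  [with Z_2=5, Z_4=-2]  = -6

-6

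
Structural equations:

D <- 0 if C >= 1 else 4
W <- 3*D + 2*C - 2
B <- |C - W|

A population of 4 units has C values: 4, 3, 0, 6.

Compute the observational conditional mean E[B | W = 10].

7

Conditioning on W=10 selects the 2 unit(s) with C ∈ {0, 6}. Their B values: 10, 4. Mean = 7.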